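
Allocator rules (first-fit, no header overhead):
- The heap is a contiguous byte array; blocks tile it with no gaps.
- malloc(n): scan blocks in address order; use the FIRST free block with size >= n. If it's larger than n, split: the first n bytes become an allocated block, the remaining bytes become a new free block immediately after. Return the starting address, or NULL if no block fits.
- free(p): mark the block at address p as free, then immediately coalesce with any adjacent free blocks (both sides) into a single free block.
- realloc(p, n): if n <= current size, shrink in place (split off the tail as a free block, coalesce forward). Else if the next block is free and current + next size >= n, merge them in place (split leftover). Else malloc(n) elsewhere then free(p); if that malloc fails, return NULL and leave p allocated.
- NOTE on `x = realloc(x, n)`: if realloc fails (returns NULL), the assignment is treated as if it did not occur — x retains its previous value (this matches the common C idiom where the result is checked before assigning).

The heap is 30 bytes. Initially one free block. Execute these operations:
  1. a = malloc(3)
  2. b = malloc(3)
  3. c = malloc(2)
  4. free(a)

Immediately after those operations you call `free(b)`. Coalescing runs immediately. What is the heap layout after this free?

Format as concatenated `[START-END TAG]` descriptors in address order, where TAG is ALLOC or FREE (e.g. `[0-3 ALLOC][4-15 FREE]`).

Op 1: a = malloc(3) -> a = 0; heap: [0-2 ALLOC][3-29 FREE]
Op 2: b = malloc(3) -> b = 3; heap: [0-2 ALLOC][3-5 ALLOC][6-29 FREE]
Op 3: c = malloc(2) -> c = 6; heap: [0-2 ALLOC][3-5 ALLOC][6-7 ALLOC][8-29 FREE]
Op 4: free(a) -> (freed a); heap: [0-2 FREE][3-5 ALLOC][6-7 ALLOC][8-29 FREE]
free(b): b = 3 -> block [3-5 ALLOC]; mark free, coalesce with adjacent free neighbors -> [0-5 FREE][6-7 ALLOC][8-29 FREE]

Answer: [0-5 FREE][6-7 ALLOC][8-29 FREE]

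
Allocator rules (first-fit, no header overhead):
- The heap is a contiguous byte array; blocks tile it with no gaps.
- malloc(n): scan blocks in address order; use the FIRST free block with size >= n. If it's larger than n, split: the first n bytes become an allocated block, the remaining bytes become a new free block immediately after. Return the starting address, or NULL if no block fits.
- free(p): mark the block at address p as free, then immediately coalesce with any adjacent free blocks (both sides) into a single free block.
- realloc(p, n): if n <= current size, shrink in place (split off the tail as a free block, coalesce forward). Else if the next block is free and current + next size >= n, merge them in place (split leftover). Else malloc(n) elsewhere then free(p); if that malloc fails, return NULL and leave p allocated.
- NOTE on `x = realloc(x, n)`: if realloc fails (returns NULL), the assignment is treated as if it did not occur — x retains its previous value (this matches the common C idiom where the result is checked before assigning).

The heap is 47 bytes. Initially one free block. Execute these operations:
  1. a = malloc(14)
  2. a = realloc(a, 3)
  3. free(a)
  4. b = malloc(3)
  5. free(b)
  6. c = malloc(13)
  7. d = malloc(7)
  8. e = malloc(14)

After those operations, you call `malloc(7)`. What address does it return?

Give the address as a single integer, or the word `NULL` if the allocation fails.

Answer: 34

Derivation:
Op 1: a = malloc(14) -> a = 0; heap: [0-13 ALLOC][14-46 FREE]
Op 2: a = realloc(a, 3) -> a = 0; heap: [0-2 ALLOC][3-46 FREE]
Op 3: free(a) -> (freed a); heap: [0-46 FREE]
Op 4: b = malloc(3) -> b = 0; heap: [0-2 ALLOC][3-46 FREE]
Op 5: free(b) -> (freed b); heap: [0-46 FREE]
Op 6: c = malloc(13) -> c = 0; heap: [0-12 ALLOC][13-46 FREE]
Op 7: d = malloc(7) -> d = 13; heap: [0-12 ALLOC][13-19 ALLOC][20-46 FREE]
Op 8: e = malloc(14) -> e = 20; heap: [0-12 ALLOC][13-19 ALLOC][20-33 ALLOC][34-46 FREE]
malloc(7): first-fit scan over [0-12 ALLOC][13-19 ALLOC][20-33 ALLOC][34-46 FREE] -> 34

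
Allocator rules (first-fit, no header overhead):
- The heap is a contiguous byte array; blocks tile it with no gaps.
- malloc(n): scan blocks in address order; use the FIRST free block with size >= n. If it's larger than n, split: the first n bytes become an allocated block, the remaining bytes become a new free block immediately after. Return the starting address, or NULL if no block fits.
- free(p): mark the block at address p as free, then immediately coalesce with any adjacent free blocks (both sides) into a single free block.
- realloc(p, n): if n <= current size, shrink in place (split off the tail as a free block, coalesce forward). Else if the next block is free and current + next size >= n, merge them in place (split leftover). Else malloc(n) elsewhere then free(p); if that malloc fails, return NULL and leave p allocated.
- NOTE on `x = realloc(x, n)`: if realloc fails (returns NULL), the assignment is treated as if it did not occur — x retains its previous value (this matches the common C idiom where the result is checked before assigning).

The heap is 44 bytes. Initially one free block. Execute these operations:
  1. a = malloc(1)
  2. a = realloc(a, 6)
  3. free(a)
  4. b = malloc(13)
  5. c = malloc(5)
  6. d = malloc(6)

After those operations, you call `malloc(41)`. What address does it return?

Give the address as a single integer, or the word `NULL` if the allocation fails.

Op 1: a = malloc(1) -> a = 0; heap: [0-0 ALLOC][1-43 FREE]
Op 2: a = realloc(a, 6) -> a = 0; heap: [0-5 ALLOC][6-43 FREE]
Op 3: free(a) -> (freed a); heap: [0-43 FREE]
Op 4: b = malloc(13) -> b = 0; heap: [0-12 ALLOC][13-43 FREE]
Op 5: c = malloc(5) -> c = 13; heap: [0-12 ALLOC][13-17 ALLOC][18-43 FREE]
Op 6: d = malloc(6) -> d = 18; heap: [0-12 ALLOC][13-17 ALLOC][18-23 ALLOC][24-43 FREE]
malloc(41): first-fit scan over [0-12 ALLOC][13-17 ALLOC][18-23 ALLOC][24-43 FREE] -> NULL

Answer: NULL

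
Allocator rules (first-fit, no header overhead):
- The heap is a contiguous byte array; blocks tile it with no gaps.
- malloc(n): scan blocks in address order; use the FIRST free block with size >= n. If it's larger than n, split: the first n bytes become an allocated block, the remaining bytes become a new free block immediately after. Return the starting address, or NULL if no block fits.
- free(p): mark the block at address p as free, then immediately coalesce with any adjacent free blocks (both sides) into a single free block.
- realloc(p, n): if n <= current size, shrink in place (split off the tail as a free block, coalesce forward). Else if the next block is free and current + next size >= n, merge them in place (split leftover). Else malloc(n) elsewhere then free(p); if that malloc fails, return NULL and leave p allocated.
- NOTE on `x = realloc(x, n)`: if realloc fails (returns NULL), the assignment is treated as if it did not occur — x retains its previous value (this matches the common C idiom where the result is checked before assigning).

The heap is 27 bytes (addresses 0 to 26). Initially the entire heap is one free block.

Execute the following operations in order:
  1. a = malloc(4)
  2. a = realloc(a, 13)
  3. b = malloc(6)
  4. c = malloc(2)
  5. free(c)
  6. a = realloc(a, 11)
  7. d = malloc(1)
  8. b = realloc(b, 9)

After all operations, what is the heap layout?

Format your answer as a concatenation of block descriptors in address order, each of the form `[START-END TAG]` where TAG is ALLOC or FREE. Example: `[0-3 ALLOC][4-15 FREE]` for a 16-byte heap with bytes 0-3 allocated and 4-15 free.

Answer: [0-10 ALLOC][11-11 ALLOC][12-12 FREE][13-21 ALLOC][22-26 FREE]

Derivation:
Op 1: a = malloc(4) -> a = 0; heap: [0-3 ALLOC][4-26 FREE]
Op 2: a = realloc(a, 13) -> a = 0; heap: [0-12 ALLOC][13-26 FREE]
Op 3: b = malloc(6) -> b = 13; heap: [0-12 ALLOC][13-18 ALLOC][19-26 FREE]
Op 4: c = malloc(2) -> c = 19; heap: [0-12 ALLOC][13-18 ALLOC][19-20 ALLOC][21-26 FREE]
Op 5: free(c) -> (freed c); heap: [0-12 ALLOC][13-18 ALLOC][19-26 FREE]
Op 6: a = realloc(a, 11) -> a = 0; heap: [0-10 ALLOC][11-12 FREE][13-18 ALLOC][19-26 FREE]
Op 7: d = malloc(1) -> d = 11; heap: [0-10 ALLOC][11-11 ALLOC][12-12 FREE][13-18 ALLOC][19-26 FREE]
Op 8: b = realloc(b, 9) -> b = 13; heap: [0-10 ALLOC][11-11 ALLOC][12-12 FREE][13-21 ALLOC][22-26 FREE]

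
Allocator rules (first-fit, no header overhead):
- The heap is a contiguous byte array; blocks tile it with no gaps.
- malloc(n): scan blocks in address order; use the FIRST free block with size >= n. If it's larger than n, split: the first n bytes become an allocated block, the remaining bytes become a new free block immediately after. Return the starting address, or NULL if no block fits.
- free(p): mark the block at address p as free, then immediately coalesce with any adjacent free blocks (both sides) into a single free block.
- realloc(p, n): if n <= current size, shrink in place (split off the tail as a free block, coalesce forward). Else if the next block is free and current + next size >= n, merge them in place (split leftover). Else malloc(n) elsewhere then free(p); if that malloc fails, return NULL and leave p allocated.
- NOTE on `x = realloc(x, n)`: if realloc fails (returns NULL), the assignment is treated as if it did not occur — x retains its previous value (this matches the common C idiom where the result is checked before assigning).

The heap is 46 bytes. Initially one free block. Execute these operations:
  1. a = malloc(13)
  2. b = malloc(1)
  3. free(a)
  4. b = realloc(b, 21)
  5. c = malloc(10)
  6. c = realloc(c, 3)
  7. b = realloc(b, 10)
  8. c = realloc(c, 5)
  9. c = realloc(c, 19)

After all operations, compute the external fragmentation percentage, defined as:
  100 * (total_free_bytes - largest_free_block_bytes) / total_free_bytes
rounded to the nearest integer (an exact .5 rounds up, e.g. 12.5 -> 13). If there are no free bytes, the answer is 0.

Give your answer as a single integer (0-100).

Answer: 24

Derivation:
Op 1: a = malloc(13) -> a = 0; heap: [0-12 ALLOC][13-45 FREE]
Op 2: b = malloc(1) -> b = 13; heap: [0-12 ALLOC][13-13 ALLOC][14-45 FREE]
Op 3: free(a) -> (freed a); heap: [0-12 FREE][13-13 ALLOC][14-45 FREE]
Op 4: b = realloc(b, 21) -> b = 13; heap: [0-12 FREE][13-33 ALLOC][34-45 FREE]
Op 5: c = malloc(10) -> c = 0; heap: [0-9 ALLOC][10-12 FREE][13-33 ALLOC][34-45 FREE]
Op 6: c = realloc(c, 3) -> c = 0; heap: [0-2 ALLOC][3-12 FREE][13-33 ALLOC][34-45 FREE]
Op 7: b = realloc(b, 10) -> b = 13; heap: [0-2 ALLOC][3-12 FREE][13-22 ALLOC][23-45 FREE]
Op 8: c = realloc(c, 5) -> c = 0; heap: [0-4 ALLOC][5-12 FREE][13-22 ALLOC][23-45 FREE]
Op 9: c = realloc(c, 19) -> c = 23; heap: [0-12 FREE][13-22 ALLOC][23-41 ALLOC][42-45 FREE]
Free blocks: [13 4] total_free=17 largest=13 -> 100*(17-13)/17 = 400/17 ≈ 23.529 -> rounds to 24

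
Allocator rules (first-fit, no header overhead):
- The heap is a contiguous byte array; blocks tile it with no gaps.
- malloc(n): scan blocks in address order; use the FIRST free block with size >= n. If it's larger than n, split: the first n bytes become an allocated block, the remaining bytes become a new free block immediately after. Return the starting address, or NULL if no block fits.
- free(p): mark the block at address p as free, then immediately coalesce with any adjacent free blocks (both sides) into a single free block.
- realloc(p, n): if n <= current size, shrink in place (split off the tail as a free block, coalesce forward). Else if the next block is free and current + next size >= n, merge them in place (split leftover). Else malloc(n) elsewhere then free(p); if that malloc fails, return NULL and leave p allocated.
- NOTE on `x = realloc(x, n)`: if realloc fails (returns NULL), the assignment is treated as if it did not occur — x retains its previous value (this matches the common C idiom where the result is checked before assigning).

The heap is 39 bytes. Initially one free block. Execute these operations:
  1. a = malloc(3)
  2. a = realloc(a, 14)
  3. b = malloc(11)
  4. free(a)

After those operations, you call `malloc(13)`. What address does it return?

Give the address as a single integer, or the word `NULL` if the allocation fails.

Answer: 0

Derivation:
Op 1: a = malloc(3) -> a = 0; heap: [0-2 ALLOC][3-38 FREE]
Op 2: a = realloc(a, 14) -> a = 0; heap: [0-13 ALLOC][14-38 FREE]
Op 3: b = malloc(11) -> b = 14; heap: [0-13 ALLOC][14-24 ALLOC][25-38 FREE]
Op 4: free(a) -> (freed a); heap: [0-13 FREE][14-24 ALLOC][25-38 FREE]
malloc(13): first-fit scan over [0-13 FREE][14-24 ALLOC][25-38 FREE] -> 0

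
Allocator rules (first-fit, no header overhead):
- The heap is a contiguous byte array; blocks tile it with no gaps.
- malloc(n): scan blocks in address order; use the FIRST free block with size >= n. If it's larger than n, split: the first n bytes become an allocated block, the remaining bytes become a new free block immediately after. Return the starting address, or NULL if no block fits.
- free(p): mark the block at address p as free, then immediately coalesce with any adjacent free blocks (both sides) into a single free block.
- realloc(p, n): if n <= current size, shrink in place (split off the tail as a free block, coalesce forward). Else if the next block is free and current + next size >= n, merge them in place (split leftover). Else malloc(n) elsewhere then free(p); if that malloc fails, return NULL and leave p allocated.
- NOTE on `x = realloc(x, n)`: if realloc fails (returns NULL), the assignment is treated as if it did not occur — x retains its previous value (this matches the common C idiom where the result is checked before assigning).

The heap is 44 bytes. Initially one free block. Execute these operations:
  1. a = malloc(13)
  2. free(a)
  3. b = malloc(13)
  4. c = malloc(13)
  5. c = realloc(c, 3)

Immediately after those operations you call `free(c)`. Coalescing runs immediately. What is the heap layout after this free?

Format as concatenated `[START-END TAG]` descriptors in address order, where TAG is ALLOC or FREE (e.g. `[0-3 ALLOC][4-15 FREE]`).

Answer: [0-12 ALLOC][13-43 FREE]

Derivation:
Op 1: a = malloc(13) -> a = 0; heap: [0-12 ALLOC][13-43 FREE]
Op 2: free(a) -> (freed a); heap: [0-43 FREE]
Op 3: b = malloc(13) -> b = 0; heap: [0-12 ALLOC][13-43 FREE]
Op 4: c = malloc(13) -> c = 13; heap: [0-12 ALLOC][13-25 ALLOC][26-43 FREE]
Op 5: c = realloc(c, 3) -> c = 13; heap: [0-12 ALLOC][13-15 ALLOC][16-43 FREE]
free(c): c = 13 -> block [13-15 ALLOC]; mark free, coalesce with adjacent free neighbors -> [0-12 ALLOC][13-43 FREE]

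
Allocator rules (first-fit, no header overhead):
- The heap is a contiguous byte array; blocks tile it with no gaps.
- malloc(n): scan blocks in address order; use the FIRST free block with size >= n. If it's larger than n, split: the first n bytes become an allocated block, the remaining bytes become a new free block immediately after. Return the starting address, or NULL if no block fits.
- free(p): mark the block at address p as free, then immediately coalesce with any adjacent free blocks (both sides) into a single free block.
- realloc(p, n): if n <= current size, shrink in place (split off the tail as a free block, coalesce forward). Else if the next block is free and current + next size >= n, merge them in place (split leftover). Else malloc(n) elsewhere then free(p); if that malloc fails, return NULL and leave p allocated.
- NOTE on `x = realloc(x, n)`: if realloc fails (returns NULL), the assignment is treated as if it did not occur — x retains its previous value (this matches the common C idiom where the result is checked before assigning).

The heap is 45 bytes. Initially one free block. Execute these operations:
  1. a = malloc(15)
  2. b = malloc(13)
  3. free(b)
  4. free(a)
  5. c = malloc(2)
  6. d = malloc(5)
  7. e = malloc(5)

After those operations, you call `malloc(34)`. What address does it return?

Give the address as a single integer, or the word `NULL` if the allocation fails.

Op 1: a = malloc(15) -> a = 0; heap: [0-14 ALLOC][15-44 FREE]
Op 2: b = malloc(13) -> b = 15; heap: [0-14 ALLOC][15-27 ALLOC][28-44 FREE]
Op 3: free(b) -> (freed b); heap: [0-14 ALLOC][15-44 FREE]
Op 4: free(a) -> (freed a); heap: [0-44 FREE]
Op 5: c = malloc(2) -> c = 0; heap: [0-1 ALLOC][2-44 FREE]
Op 6: d = malloc(5) -> d = 2; heap: [0-1 ALLOC][2-6 ALLOC][7-44 FREE]
Op 7: e = malloc(5) -> e = 7; heap: [0-1 ALLOC][2-6 ALLOC][7-11 ALLOC][12-44 FREE]
malloc(34): first-fit scan over [0-1 ALLOC][2-6 ALLOC][7-11 ALLOC][12-44 FREE] -> NULL

Answer: NULL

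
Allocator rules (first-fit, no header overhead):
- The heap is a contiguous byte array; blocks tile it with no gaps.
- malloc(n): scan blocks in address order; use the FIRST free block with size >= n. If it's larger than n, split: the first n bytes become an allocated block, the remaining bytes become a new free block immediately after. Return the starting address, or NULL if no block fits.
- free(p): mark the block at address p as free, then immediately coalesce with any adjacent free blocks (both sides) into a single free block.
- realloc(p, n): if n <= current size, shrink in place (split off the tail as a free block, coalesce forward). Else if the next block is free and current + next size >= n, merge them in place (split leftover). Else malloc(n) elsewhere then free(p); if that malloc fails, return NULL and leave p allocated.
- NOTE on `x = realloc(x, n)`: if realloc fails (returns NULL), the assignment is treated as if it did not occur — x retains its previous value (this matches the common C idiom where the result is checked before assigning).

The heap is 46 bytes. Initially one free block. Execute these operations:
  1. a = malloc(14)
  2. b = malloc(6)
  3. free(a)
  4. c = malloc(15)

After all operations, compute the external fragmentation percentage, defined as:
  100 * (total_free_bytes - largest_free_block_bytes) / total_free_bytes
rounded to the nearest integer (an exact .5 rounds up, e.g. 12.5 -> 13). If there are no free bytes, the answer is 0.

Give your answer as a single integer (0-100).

Op 1: a = malloc(14) -> a = 0; heap: [0-13 ALLOC][14-45 FREE]
Op 2: b = malloc(6) -> b = 14; heap: [0-13 ALLOC][14-19 ALLOC][20-45 FREE]
Op 3: free(a) -> (freed a); heap: [0-13 FREE][14-19 ALLOC][20-45 FREE]
Op 4: c = malloc(15) -> c = 20; heap: [0-13 FREE][14-19 ALLOC][20-34 ALLOC][35-45 FREE]
Free blocks: [14 11] total_free=25 largest=14 -> 100*(25-14)/25 = 1100/25 = 44

Answer: 44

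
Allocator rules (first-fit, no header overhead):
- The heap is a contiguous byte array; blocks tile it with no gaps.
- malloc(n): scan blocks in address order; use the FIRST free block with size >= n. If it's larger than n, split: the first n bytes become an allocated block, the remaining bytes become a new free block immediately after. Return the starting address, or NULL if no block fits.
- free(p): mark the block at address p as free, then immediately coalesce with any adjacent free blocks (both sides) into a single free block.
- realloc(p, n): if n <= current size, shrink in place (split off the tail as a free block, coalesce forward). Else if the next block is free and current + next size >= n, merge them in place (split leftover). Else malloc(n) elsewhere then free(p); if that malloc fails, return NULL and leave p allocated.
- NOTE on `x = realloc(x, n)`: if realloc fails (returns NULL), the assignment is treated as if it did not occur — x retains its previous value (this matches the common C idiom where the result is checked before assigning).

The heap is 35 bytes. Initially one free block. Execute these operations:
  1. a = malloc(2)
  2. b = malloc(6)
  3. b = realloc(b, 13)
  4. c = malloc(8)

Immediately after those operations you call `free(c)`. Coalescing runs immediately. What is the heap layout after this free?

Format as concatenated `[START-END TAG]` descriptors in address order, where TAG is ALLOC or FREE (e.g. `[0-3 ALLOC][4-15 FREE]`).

Answer: [0-1 ALLOC][2-14 ALLOC][15-34 FREE]

Derivation:
Op 1: a = malloc(2) -> a = 0; heap: [0-1 ALLOC][2-34 FREE]
Op 2: b = malloc(6) -> b = 2; heap: [0-1 ALLOC][2-7 ALLOC][8-34 FREE]
Op 3: b = realloc(b, 13) -> b = 2; heap: [0-1 ALLOC][2-14 ALLOC][15-34 FREE]
Op 4: c = malloc(8) -> c = 15; heap: [0-1 ALLOC][2-14 ALLOC][15-22 ALLOC][23-34 FREE]
free(c): c = 15 -> block [15-22 ALLOC]; mark free, coalesce with adjacent free neighbors -> [0-1 ALLOC][2-14 ALLOC][15-34 FREE]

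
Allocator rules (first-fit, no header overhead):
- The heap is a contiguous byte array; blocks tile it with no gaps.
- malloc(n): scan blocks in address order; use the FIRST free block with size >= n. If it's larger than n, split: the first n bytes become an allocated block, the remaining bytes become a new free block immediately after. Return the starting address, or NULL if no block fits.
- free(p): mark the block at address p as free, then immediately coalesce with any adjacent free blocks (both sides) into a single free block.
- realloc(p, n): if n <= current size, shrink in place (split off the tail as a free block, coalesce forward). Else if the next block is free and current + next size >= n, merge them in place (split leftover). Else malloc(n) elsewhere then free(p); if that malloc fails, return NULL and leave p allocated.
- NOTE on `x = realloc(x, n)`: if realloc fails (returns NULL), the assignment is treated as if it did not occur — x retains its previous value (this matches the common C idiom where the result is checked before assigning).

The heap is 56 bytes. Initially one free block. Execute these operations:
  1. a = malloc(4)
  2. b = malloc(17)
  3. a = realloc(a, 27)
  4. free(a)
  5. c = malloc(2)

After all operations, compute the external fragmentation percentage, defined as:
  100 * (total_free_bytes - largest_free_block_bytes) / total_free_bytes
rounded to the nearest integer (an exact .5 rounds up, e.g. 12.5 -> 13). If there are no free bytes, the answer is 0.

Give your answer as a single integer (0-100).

Answer: 5

Derivation:
Op 1: a = malloc(4) -> a = 0; heap: [0-3 ALLOC][4-55 FREE]
Op 2: b = malloc(17) -> b = 4; heap: [0-3 ALLOC][4-20 ALLOC][21-55 FREE]
Op 3: a = realloc(a, 27) -> a = 21; heap: [0-3 FREE][4-20 ALLOC][21-47 ALLOC][48-55 FREE]
Op 4: free(a) -> (freed a); heap: [0-3 FREE][4-20 ALLOC][21-55 FREE]
Op 5: c = malloc(2) -> c = 0; heap: [0-1 ALLOC][2-3 FREE][4-20 ALLOC][21-55 FREE]
Free blocks: [2 35] total_free=37 largest=35 -> 100*(37-35)/37 = 200/37 ≈ 5.405 -> rounds to 5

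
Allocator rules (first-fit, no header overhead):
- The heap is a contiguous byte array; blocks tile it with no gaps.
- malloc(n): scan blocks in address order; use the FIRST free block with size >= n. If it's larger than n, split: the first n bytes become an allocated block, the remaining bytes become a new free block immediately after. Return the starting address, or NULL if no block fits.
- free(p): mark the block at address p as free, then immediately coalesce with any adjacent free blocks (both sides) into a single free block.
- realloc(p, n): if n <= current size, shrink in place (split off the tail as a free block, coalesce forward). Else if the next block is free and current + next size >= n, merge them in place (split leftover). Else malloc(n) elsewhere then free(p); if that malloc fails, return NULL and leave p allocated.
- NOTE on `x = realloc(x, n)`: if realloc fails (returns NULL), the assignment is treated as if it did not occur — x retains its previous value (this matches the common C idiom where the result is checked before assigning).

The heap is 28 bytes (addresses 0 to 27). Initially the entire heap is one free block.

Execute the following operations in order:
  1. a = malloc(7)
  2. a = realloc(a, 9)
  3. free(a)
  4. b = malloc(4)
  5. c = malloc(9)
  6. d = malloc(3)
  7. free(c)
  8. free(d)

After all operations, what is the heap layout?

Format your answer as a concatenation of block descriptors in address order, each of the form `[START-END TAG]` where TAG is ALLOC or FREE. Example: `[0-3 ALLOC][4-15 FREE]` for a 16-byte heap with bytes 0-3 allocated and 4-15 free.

Answer: [0-3 ALLOC][4-27 FREE]

Derivation:
Op 1: a = malloc(7) -> a = 0; heap: [0-6 ALLOC][7-27 FREE]
Op 2: a = realloc(a, 9) -> a = 0; heap: [0-8 ALLOC][9-27 FREE]
Op 3: free(a) -> (freed a); heap: [0-27 FREE]
Op 4: b = malloc(4) -> b = 0; heap: [0-3 ALLOC][4-27 FREE]
Op 5: c = malloc(9) -> c = 4; heap: [0-3 ALLOC][4-12 ALLOC][13-27 FREE]
Op 6: d = malloc(3) -> d = 13; heap: [0-3 ALLOC][4-12 ALLOC][13-15 ALLOC][16-27 FREE]
Op 7: free(c) -> (freed c); heap: [0-3 ALLOC][4-12 FREE][13-15 ALLOC][16-27 FREE]
Op 8: free(d) -> (freed d); heap: [0-3 ALLOC][4-27 FREE]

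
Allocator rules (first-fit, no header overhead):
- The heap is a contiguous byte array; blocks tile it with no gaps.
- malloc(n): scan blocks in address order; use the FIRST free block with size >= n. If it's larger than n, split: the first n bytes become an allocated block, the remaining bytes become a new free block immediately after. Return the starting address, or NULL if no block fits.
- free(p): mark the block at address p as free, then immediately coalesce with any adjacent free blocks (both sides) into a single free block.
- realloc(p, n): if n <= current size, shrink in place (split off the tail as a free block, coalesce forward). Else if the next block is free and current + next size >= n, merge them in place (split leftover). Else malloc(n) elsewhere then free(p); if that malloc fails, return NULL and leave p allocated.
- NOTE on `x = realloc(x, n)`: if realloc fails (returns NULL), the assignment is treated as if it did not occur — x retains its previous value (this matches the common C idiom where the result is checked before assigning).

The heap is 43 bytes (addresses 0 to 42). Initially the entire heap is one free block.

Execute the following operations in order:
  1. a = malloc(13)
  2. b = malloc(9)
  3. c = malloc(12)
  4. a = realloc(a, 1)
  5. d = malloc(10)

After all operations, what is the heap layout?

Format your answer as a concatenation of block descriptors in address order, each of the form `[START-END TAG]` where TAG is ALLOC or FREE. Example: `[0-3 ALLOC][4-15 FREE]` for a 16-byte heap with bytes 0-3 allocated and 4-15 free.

Op 1: a = malloc(13) -> a = 0; heap: [0-12 ALLOC][13-42 FREE]
Op 2: b = malloc(9) -> b = 13; heap: [0-12 ALLOC][13-21 ALLOC][22-42 FREE]
Op 3: c = malloc(12) -> c = 22; heap: [0-12 ALLOC][13-21 ALLOC][22-33 ALLOC][34-42 FREE]
Op 4: a = realloc(a, 1) -> a = 0; heap: [0-0 ALLOC][1-12 FREE][13-21 ALLOC][22-33 ALLOC][34-42 FREE]
Op 5: d = malloc(10) -> d = 1; heap: [0-0 ALLOC][1-10 ALLOC][11-12 FREE][13-21 ALLOC][22-33 ALLOC][34-42 FREE]

Answer: [0-0 ALLOC][1-10 ALLOC][11-12 FREE][13-21 ALLOC][22-33 ALLOC][34-42 FREE]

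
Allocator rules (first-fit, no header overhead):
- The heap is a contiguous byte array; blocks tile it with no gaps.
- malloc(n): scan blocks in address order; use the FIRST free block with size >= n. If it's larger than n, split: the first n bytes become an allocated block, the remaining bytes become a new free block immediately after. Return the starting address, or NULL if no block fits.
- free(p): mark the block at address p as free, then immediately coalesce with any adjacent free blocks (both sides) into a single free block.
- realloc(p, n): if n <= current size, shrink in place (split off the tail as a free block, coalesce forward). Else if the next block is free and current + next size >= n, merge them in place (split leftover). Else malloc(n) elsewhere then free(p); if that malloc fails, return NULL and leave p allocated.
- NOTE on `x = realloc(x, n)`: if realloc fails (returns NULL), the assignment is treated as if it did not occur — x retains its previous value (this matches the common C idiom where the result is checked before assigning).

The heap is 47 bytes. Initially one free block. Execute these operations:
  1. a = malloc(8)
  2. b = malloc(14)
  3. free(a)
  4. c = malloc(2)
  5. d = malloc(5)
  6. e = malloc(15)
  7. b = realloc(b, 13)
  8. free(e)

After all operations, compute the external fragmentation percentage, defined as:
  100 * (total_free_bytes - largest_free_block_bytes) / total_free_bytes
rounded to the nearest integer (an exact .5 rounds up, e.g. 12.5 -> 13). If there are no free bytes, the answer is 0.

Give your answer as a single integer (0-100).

Op 1: a = malloc(8) -> a = 0; heap: [0-7 ALLOC][8-46 FREE]
Op 2: b = malloc(14) -> b = 8; heap: [0-7 ALLOC][8-21 ALLOC][22-46 FREE]
Op 3: free(a) -> (freed a); heap: [0-7 FREE][8-21 ALLOC][22-46 FREE]
Op 4: c = malloc(2) -> c = 0; heap: [0-1 ALLOC][2-7 FREE][8-21 ALLOC][22-46 FREE]
Op 5: d = malloc(5) -> d = 2; heap: [0-1 ALLOC][2-6 ALLOC][7-7 FREE][8-21 ALLOC][22-46 FREE]
Op 6: e = malloc(15) -> e = 22; heap: [0-1 ALLOC][2-6 ALLOC][7-7 FREE][8-21 ALLOC][22-36 ALLOC][37-46 FREE]
Op 7: b = realloc(b, 13) -> b = 8; heap: [0-1 ALLOC][2-6 ALLOC][7-7 FREE][8-20 ALLOC][21-21 FREE][22-36 ALLOC][37-46 FREE]
Op 8: free(e) -> (freed e); heap: [0-1 ALLOC][2-6 ALLOC][7-7 FREE][8-20 ALLOC][21-46 FREE]
Free blocks: [1 26] total_free=27 largest=26 -> 100*(27-26)/27 = 100/27 ≈ 3.704 -> rounds to 4

Answer: 4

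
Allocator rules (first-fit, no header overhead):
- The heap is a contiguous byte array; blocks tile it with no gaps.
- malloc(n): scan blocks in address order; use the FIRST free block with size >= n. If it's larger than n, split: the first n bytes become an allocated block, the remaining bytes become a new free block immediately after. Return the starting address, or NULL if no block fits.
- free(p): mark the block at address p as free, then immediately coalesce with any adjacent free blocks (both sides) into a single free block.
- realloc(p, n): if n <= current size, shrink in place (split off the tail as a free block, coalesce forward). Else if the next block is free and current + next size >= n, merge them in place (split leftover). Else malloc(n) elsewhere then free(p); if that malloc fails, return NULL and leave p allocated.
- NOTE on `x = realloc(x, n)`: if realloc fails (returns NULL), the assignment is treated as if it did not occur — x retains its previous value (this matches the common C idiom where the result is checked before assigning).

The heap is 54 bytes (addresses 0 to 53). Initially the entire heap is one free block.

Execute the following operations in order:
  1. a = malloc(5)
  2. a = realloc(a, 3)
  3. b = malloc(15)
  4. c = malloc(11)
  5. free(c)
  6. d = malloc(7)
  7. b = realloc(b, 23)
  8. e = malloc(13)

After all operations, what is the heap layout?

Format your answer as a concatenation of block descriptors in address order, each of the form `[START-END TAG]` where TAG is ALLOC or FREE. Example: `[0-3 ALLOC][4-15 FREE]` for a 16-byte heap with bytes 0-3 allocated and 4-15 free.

Op 1: a = malloc(5) -> a = 0; heap: [0-4 ALLOC][5-53 FREE]
Op 2: a = realloc(a, 3) -> a = 0; heap: [0-2 ALLOC][3-53 FREE]
Op 3: b = malloc(15) -> b = 3; heap: [0-2 ALLOC][3-17 ALLOC][18-53 FREE]
Op 4: c = malloc(11) -> c = 18; heap: [0-2 ALLOC][3-17 ALLOC][18-28 ALLOC][29-53 FREE]
Op 5: free(c) -> (freed c); heap: [0-2 ALLOC][3-17 ALLOC][18-53 FREE]
Op 6: d = malloc(7) -> d = 18; heap: [0-2 ALLOC][3-17 ALLOC][18-24 ALLOC][25-53 FREE]
Op 7: b = realloc(b, 23) -> b = 25; heap: [0-2 ALLOC][3-17 FREE][18-24 ALLOC][25-47 ALLOC][48-53 FREE]
Op 8: e = malloc(13) -> e = 3; heap: [0-2 ALLOC][3-15 ALLOC][16-17 FREE][18-24 ALLOC][25-47 ALLOC][48-53 FREE]

Answer: [0-2 ALLOC][3-15 ALLOC][16-17 FREE][18-24 ALLOC][25-47 ALLOC][48-53 FREE]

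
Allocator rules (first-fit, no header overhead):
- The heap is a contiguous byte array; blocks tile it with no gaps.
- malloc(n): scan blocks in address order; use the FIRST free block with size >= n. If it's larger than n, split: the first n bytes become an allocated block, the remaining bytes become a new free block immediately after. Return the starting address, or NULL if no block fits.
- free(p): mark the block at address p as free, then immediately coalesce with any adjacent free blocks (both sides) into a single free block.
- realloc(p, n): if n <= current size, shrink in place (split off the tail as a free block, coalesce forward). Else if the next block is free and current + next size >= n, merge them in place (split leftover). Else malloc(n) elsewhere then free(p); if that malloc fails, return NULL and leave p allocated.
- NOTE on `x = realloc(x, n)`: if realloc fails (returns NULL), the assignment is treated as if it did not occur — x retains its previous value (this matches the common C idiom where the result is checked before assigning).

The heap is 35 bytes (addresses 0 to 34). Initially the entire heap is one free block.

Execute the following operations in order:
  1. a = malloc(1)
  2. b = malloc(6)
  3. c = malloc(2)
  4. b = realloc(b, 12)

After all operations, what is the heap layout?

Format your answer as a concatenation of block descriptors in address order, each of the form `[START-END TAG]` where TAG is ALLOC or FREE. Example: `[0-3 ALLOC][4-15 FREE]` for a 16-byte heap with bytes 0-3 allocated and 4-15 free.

Op 1: a = malloc(1) -> a = 0; heap: [0-0 ALLOC][1-34 FREE]
Op 2: b = malloc(6) -> b = 1; heap: [0-0 ALLOC][1-6 ALLOC][7-34 FREE]
Op 3: c = malloc(2) -> c = 7; heap: [0-0 ALLOC][1-6 ALLOC][7-8 ALLOC][9-34 FREE]
Op 4: b = realloc(b, 12) -> b = 9; heap: [0-0 ALLOC][1-6 FREE][7-8 ALLOC][9-20 ALLOC][21-34 FREE]

Answer: [0-0 ALLOC][1-6 FREE][7-8 ALLOC][9-20 ALLOC][21-34 FREE]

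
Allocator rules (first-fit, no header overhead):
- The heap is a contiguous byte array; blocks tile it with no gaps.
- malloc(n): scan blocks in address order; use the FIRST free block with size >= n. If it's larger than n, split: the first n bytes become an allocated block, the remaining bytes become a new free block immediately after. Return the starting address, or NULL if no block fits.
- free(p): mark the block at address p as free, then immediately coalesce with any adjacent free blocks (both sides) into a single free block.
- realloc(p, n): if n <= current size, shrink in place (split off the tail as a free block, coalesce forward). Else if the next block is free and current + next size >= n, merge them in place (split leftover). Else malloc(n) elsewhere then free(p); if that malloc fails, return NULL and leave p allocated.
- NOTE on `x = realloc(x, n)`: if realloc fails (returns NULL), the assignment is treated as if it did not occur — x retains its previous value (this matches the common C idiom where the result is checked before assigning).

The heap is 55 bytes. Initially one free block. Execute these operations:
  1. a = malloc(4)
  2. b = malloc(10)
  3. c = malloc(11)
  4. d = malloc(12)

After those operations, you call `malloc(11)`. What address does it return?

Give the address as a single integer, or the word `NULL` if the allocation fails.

Answer: 37

Derivation:
Op 1: a = malloc(4) -> a = 0; heap: [0-3 ALLOC][4-54 FREE]
Op 2: b = malloc(10) -> b = 4; heap: [0-3 ALLOC][4-13 ALLOC][14-54 FREE]
Op 3: c = malloc(11) -> c = 14; heap: [0-3 ALLOC][4-13 ALLOC][14-24 ALLOC][25-54 FREE]
Op 4: d = malloc(12) -> d = 25; heap: [0-3 ALLOC][4-13 ALLOC][14-24 ALLOC][25-36 ALLOC][37-54 FREE]
malloc(11): first-fit scan over [0-3 ALLOC][4-13 ALLOC][14-24 ALLOC][25-36 ALLOC][37-54 FREE] -> 37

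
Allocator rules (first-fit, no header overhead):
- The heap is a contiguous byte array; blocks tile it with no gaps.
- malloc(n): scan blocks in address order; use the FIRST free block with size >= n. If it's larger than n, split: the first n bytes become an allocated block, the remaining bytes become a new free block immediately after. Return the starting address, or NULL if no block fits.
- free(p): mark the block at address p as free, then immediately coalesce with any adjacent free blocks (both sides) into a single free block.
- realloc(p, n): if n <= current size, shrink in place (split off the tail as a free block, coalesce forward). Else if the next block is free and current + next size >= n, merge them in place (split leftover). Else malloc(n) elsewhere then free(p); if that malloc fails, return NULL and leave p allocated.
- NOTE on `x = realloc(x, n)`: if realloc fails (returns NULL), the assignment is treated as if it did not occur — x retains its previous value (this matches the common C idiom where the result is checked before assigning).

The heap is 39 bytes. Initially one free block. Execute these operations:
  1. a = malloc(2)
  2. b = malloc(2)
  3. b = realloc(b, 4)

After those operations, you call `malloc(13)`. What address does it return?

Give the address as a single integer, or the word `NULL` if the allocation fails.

Answer: 6

Derivation:
Op 1: a = malloc(2) -> a = 0; heap: [0-1 ALLOC][2-38 FREE]
Op 2: b = malloc(2) -> b = 2; heap: [0-1 ALLOC][2-3 ALLOC][4-38 FREE]
Op 3: b = realloc(b, 4) -> b = 2; heap: [0-1 ALLOC][2-5 ALLOC][6-38 FREE]
malloc(13): first-fit scan over [0-1 ALLOC][2-5 ALLOC][6-38 FREE] -> 6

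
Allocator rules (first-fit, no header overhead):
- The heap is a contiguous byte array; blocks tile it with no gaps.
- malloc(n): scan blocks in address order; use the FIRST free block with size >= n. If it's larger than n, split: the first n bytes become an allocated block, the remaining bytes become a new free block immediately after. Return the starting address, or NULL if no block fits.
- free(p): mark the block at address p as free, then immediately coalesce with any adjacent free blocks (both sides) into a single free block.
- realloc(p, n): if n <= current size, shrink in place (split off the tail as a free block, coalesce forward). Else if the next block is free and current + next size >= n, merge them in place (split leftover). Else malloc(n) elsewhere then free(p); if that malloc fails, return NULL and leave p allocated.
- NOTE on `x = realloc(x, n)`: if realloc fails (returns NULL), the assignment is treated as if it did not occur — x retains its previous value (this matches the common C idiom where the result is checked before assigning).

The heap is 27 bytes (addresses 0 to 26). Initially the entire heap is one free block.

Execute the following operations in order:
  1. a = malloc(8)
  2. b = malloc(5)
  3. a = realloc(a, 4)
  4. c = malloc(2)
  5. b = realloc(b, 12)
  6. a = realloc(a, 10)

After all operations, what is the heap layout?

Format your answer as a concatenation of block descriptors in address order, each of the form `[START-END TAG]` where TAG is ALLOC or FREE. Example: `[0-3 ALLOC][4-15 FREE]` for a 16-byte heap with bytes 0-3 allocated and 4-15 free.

Answer: [0-3 ALLOC][4-5 ALLOC][6-7 FREE][8-19 ALLOC][20-26 FREE]

Derivation:
Op 1: a = malloc(8) -> a = 0; heap: [0-7 ALLOC][8-26 FREE]
Op 2: b = malloc(5) -> b = 8; heap: [0-7 ALLOC][8-12 ALLOC][13-26 FREE]
Op 3: a = realloc(a, 4) -> a = 0; heap: [0-3 ALLOC][4-7 FREE][8-12 ALLOC][13-26 FREE]
Op 4: c = malloc(2) -> c = 4; heap: [0-3 ALLOC][4-5 ALLOC][6-7 FREE][8-12 ALLOC][13-26 FREE]
Op 5: b = realloc(b, 12) -> b = 8; heap: [0-3 ALLOC][4-5 ALLOC][6-7 FREE][8-19 ALLOC][20-26 FREE]
Op 6: a = realloc(a, 10) -> NULL (a unchanged); heap: [0-3 ALLOC][4-5 ALLOC][6-7 FREE][8-19 ALLOC][20-26 FREE]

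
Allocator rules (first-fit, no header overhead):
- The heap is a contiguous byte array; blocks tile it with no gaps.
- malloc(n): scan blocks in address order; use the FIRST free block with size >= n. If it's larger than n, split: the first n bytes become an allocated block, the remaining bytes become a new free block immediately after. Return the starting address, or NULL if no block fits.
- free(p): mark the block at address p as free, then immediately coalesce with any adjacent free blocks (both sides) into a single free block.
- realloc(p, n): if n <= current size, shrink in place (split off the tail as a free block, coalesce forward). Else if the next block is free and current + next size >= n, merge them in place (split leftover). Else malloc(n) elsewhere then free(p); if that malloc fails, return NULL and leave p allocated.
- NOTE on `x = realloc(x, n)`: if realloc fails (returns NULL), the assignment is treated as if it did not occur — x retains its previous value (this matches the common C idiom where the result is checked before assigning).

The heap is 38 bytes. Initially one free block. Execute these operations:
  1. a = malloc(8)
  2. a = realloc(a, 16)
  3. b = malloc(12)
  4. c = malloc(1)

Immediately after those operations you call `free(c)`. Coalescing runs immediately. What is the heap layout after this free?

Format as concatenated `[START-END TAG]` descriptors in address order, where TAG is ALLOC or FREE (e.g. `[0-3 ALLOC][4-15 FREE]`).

Op 1: a = malloc(8) -> a = 0; heap: [0-7 ALLOC][8-37 FREE]
Op 2: a = realloc(a, 16) -> a = 0; heap: [0-15 ALLOC][16-37 FREE]
Op 3: b = malloc(12) -> b = 16; heap: [0-15 ALLOC][16-27 ALLOC][28-37 FREE]
Op 4: c = malloc(1) -> c = 28; heap: [0-15 ALLOC][16-27 ALLOC][28-28 ALLOC][29-37 FREE]
free(c): c = 28 -> block [28-28 ALLOC]; mark free, coalesce with adjacent free neighbors -> [0-15 ALLOC][16-27 ALLOC][28-37 FREE]

Answer: [0-15 ALLOC][16-27 ALLOC][28-37 FREE]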